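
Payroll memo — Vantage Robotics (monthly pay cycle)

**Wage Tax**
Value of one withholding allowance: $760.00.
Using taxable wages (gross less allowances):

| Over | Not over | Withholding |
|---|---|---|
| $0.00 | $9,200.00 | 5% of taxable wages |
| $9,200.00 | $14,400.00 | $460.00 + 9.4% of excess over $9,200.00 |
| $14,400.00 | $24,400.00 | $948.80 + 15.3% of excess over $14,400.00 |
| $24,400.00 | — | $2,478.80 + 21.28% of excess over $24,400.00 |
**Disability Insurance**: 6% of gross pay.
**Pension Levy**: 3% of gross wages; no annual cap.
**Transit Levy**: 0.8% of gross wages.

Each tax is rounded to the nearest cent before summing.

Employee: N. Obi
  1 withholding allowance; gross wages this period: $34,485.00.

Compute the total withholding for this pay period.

$7,842.69

Wage Tax: taxable = $34,485.00 − 1×$760.00 = $33,725.00
  $2,478.80 + 21.28% × ($33,725.00 − $24,400.00) = $2,478.80 + 21.28% × $9,325.00 = $4,463.16
Disability Insurance: 6% × $34,485.00 = $2,069.10
Pension Levy: 3% × $34,485.00 = $1,034.55
Transit Levy: 0.8% × $34,485.00 = $275.88
Total: $4,463.16 + $2,069.10 + $1,034.55 + $275.88 = $7,842.69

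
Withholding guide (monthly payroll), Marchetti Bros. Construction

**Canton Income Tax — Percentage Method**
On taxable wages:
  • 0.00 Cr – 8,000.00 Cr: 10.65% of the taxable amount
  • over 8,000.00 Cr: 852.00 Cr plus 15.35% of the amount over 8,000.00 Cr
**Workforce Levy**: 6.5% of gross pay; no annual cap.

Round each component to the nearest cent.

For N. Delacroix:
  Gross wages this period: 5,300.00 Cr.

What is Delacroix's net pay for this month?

4,391.05 Cr

Canton Income Tax: taxable = 5,300.00 Cr
  10.65% × 5,300.00 Cr = 564.45 Cr
Workforce Levy: 6.5% × 5,300.00 Cr = 344.50 Cr
Total withheld: 564.45 Cr + 344.50 Cr = 908.95 Cr
Net pay: 5,300.00 Cr − 908.95 Cr = 4,391.05 Cr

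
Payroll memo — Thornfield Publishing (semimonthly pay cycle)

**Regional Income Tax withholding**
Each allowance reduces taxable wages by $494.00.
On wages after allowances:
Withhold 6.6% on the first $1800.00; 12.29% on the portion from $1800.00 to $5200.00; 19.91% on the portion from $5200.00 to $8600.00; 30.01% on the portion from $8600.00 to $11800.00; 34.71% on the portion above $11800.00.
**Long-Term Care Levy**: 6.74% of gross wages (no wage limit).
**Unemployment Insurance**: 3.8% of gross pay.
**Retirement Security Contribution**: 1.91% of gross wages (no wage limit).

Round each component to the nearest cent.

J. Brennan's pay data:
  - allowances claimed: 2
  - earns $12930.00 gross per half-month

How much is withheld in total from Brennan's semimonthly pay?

Regional Income Tax: taxable = $12930.00 − 2×$494.00 = $11942.00
  $2173.92 + 34.71% × ($11942.00 − $11800.00) = $2173.92 + 34.71% × $142.00 = $2223.21
Long-Term Care Levy: 6.74% × $12930.00 = $871.48
Unemployment Insurance: 3.8% × $12930.00 = $491.34
Retirement Security Contribution: 1.91% × $12930.00 = $246.96
Total: $2223.21 + $871.48 + $491.34 + $246.96 = $3832.99

$3832.99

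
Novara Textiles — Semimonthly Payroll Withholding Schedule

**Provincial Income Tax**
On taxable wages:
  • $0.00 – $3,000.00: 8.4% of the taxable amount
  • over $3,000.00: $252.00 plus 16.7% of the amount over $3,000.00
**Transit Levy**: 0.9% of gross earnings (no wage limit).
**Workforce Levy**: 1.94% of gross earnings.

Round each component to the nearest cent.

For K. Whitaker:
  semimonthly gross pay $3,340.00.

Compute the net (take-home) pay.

Provincial Income Tax: taxable = $3,340.00
  $252.00 + 16.7% × ($3,340.00 − $3,000.00) = $252.00 + 16.7% × $340.00 = $308.78
Transit Levy: 0.9% × $3,340.00 = $30.06
Workforce Levy: 1.94% × $3,340.00 = $64.80
Total withheld: $308.78 + $30.06 + $64.80 = $403.64
Net pay: $3,340.00 − $403.64 = $2,936.36

$2,936.36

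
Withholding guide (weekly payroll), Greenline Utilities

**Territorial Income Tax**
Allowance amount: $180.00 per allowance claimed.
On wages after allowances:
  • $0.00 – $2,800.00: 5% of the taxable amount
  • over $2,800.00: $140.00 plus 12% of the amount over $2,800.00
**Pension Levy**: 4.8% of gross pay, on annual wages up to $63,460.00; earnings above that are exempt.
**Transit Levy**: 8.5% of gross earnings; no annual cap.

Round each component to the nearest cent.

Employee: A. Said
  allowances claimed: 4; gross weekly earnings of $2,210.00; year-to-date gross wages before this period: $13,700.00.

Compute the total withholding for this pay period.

Territorial Income Tax: taxable = $2,210.00 − 4×$180.00 = $1,490.00
  5% × $1,490.00 = $74.50
Pension Levy: 4.8% × $2,210.00 = $106.08
Transit Levy: 8.5% × $2,210.00 = $187.85
Total: $74.50 + $106.08 + $187.85 = $368.43

$368.43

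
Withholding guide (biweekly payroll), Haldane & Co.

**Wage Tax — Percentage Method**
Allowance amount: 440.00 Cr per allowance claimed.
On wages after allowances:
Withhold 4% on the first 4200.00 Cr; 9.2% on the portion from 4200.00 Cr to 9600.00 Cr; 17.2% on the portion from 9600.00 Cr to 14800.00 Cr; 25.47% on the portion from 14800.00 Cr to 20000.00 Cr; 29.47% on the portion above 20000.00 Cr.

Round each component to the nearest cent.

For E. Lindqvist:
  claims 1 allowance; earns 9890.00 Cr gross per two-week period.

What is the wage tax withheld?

Wage Tax: taxable = 9890.00 Cr − 1×440.00 Cr = 9450.00 Cr
  168.00 Cr + 9.2% × (9450.00 Cr − 4200.00 Cr) = 168.00 Cr + 9.2% × 5250.00 Cr = 651.00 Cr

651.00 Cr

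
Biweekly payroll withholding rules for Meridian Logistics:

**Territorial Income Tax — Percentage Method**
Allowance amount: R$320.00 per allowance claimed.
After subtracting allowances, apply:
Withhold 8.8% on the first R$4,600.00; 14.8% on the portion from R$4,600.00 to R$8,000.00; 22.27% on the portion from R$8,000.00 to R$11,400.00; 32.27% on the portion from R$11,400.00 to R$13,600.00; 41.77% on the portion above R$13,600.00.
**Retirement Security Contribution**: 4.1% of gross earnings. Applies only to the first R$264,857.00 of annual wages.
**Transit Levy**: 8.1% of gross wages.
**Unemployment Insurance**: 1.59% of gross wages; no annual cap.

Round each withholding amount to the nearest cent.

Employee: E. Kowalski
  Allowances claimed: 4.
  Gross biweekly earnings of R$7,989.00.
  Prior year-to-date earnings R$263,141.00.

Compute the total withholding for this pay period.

R$1,561.43

Territorial Income Tax: taxable = R$7,989.00 − 4×R$320.00 = R$6,709.00
  R$404.80 + 14.8% × (R$6,709.00 − R$4,600.00) = R$404.80 + 14.8% × R$2,109.00 = R$716.93
Retirement Security Contribution: cap R$264,857.00 − YTD R$263,141.00 = R$1,716.00 subject; 4.1% × R$1,716.00 = R$70.36
Transit Levy: 8.1% × R$7,989.00 = R$647.11
Unemployment Insurance: 1.59% × R$7,989.00 = R$127.03
Total: R$716.93 + R$70.36 + R$647.11 + R$127.03 = R$1,561.43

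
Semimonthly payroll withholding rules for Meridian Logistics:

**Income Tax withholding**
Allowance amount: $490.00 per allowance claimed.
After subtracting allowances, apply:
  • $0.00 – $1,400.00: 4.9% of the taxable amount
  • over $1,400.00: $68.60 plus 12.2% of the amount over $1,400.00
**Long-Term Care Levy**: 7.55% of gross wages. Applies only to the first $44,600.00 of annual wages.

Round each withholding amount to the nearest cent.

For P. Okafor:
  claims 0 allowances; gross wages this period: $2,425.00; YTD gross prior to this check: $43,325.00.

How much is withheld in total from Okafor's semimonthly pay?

Income Tax: taxable = $2,425.00
  $68.60 + 12.2% × ($2,425.00 − $1,400.00) = $68.60 + 12.2% × $1,025.00 = $193.65
Long-Term Care Levy: cap $44,600.00 − YTD $43,325.00 = $1,275.00 subject; 7.55% × $1,275.00 = $96.26
Total: $193.65 + $96.26 = $289.91

$289.91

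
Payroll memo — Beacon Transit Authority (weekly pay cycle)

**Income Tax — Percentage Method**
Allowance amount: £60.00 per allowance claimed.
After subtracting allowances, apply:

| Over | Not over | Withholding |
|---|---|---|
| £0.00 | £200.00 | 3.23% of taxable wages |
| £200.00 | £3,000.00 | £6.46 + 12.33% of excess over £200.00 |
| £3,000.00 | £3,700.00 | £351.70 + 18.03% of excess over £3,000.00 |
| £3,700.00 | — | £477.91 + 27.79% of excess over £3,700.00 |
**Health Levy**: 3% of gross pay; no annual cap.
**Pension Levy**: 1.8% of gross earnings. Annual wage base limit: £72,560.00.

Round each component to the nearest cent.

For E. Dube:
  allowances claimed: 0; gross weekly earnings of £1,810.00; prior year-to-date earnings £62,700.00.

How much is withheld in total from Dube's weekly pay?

£291.85

Income Tax: taxable = £1,810.00
  £6.46 + 12.33% × (£1,810.00 − £200.00) = £6.46 + 12.33% × £1,610.00 = £204.97
Health Levy: 3% × £1,810.00 = £54.30
Pension Levy: 1.8% × £1,810.00 = £32.58
Total: £204.97 + £54.30 + £32.58 = £291.85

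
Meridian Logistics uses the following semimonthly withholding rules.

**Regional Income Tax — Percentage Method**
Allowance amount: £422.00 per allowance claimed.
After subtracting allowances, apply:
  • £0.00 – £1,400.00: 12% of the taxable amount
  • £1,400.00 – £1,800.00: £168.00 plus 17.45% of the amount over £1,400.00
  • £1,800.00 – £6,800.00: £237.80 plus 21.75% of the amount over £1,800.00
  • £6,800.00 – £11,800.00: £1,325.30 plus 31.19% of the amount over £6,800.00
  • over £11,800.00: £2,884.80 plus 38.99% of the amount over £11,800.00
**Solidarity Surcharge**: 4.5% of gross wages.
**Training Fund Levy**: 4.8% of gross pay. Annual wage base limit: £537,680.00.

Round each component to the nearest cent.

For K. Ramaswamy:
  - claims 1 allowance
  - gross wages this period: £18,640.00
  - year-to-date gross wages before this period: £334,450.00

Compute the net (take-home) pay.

£11,519.30

Regional Income Tax: taxable = £18,640.00 − 1×£422.00 = £18,218.00
  £2,884.80 + 38.99% × (£18,218.00 − £11,800.00) = £2,884.80 + 38.99% × £6,418.00 = £5,387.18
Solidarity Surcharge: 4.5% × £18,640.00 = £838.80
Training Fund Levy: 4.8% × £18,640.00 = £894.72
Total withheld: £5,387.18 + £838.80 + £894.72 = £7,120.70
Net pay: £18,640.00 − £7,120.70 = £11,519.30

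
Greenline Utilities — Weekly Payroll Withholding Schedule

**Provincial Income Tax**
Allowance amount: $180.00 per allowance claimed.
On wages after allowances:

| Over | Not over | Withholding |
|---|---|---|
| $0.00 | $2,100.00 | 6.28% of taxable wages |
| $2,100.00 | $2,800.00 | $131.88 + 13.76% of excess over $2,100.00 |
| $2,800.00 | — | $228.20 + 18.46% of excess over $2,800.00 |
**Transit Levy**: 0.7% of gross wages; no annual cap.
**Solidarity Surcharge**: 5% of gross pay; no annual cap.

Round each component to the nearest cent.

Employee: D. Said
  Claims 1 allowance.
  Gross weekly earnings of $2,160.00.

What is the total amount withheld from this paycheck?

Provincial Income Tax: taxable = $2,160.00 − 1×$180.00 = $1,980.00
  6.28% × $1,980.00 = $124.34
Transit Levy: 0.7% × $2,160.00 = $15.12
Solidarity Surcharge: 5% × $2,160.00 = $108.00
Total: $124.34 + $15.12 + $108.00 = $247.46

$247.46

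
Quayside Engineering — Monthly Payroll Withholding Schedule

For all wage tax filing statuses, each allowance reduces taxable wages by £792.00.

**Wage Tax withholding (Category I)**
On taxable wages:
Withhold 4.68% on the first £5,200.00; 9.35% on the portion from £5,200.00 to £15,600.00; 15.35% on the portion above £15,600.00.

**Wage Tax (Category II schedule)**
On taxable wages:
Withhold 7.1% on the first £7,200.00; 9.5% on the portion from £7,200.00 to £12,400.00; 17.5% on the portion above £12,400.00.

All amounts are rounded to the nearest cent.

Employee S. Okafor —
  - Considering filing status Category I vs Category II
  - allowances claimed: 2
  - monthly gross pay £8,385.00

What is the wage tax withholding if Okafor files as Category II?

Wage Tax (Category II): taxable = £8,385.00 − 2×£792.00 = £6,801.00
  7.1% × £6,801.00 = £482.87

£482.87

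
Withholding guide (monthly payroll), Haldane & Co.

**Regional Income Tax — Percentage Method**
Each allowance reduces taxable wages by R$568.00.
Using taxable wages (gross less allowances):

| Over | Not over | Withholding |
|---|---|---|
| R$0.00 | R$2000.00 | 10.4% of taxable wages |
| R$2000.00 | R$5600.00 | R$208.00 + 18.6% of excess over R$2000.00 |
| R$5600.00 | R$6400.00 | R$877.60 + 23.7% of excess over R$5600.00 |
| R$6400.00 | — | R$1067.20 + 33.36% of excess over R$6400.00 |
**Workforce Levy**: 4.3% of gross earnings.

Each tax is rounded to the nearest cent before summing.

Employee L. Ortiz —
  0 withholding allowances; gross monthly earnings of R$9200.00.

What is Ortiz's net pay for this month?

R$6803.12

Regional Income Tax: taxable = R$9200.00
  R$1067.20 + 33.36% × (R$9200.00 − R$6400.00) = R$1067.20 + 33.36% × R$2800.00 = R$2001.28
Workforce Levy: 4.3% × R$9200.00 = R$395.60
Total withheld: R$2001.28 + R$395.60 = R$2396.88
Net pay: R$9200.00 − R$2396.88 = R$6803.12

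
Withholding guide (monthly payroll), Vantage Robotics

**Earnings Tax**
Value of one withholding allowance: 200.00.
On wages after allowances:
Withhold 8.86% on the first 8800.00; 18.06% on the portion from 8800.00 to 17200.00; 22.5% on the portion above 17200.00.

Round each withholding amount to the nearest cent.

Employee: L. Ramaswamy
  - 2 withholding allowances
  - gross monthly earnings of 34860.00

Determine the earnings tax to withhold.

6180.22

Earnings Tax: taxable = 34860.00 − 2×200.00 = 34460.00
  2296.72 + 22.5% × (34460.00 − 17200.00) = 2296.72 + 22.5% × 17260.00 = 6180.22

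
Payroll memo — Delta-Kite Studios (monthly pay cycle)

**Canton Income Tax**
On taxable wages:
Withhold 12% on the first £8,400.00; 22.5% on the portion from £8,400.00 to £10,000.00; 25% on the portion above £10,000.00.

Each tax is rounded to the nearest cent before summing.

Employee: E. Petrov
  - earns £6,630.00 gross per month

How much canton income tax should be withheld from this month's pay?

£795.60

Canton Income Tax: taxable = £6,630.00
  12% × £6,630.00 = £795.60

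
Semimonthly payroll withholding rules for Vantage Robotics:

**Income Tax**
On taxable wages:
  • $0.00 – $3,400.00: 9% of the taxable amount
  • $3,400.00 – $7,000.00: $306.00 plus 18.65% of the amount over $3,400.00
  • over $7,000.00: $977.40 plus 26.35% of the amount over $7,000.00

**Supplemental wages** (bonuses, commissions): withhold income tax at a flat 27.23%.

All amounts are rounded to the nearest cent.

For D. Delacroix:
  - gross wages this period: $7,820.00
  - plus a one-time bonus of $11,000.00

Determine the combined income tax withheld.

Income Tax: taxable = $7,820.00
  $977.40 + 26.35% × ($7,820.00 − $7,000.00) = $977.40 + 26.35% × $820.00 = $1,193.47
Supplemental (27.23% flat on bonus): 27.23% × $11,000.00 = $2,995.30
Total income tax: $1,193.47 + $2,995.30 = $4,188.77

$4,188.77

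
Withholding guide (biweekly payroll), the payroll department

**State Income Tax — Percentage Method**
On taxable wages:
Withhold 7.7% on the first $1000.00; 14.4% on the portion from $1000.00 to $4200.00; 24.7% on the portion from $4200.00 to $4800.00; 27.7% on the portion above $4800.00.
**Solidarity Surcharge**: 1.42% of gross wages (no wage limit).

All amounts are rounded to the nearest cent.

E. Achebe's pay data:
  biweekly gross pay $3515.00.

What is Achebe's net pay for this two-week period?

$3025.93

State Income Tax: taxable = $3515.00
  $77.00 + 14.4% × ($3515.00 − $1000.00) = $77.00 + 14.4% × $2515.00 = $439.16
Solidarity Surcharge: 1.42% × $3515.00 = $49.91
Total withheld: $439.16 + $49.91 = $489.07
Net pay: $3515.00 − $489.07 = $3025.93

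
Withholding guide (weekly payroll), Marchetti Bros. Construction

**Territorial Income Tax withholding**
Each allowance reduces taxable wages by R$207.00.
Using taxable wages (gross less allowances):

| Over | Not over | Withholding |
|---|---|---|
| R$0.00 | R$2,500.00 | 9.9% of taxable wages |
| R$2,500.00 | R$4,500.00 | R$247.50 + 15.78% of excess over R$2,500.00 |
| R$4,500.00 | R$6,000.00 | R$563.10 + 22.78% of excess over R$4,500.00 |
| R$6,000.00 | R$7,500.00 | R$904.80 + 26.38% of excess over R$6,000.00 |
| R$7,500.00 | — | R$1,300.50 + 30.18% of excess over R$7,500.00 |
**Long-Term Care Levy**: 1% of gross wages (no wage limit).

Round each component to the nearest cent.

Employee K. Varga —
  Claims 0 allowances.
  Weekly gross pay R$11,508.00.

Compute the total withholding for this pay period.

Territorial Income Tax: taxable = R$11,508.00
  R$1,300.50 + 30.18% × (R$11,508.00 − R$7,500.00) = R$1,300.50 + 30.18% × R$4,008.00 = R$2,510.11
Long-Term Care Levy: 1% × R$11,508.00 = R$115.08
Total: R$2,510.11 + R$115.08 = R$2,625.19

R$2,625.19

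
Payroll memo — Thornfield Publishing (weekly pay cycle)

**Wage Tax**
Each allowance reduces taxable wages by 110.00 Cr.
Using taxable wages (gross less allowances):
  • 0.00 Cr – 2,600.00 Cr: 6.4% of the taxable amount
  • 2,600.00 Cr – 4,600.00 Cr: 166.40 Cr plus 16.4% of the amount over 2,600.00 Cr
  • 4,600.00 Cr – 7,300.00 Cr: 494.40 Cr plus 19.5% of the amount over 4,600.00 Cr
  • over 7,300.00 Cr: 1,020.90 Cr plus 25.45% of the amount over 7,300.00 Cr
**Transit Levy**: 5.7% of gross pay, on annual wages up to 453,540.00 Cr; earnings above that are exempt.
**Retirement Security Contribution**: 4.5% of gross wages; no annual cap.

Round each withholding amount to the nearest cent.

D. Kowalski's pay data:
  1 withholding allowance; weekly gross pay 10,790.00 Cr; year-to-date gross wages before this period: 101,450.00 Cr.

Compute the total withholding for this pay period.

2,981.69 Cr

Wage Tax: taxable = 10,790.00 Cr − 1×110.00 Cr = 10,680.00 Cr
  1,020.90 Cr + 25.45% × (10,680.00 Cr − 7,300.00 Cr) = 1,020.90 Cr + 25.45% × 3,380.00 Cr = 1,881.11 Cr
Transit Levy: 5.7% × 10,790.00 Cr = 615.03 Cr
Retirement Security Contribution: 4.5% × 10,790.00 Cr = 485.55 Cr
Total: 1,881.11 Cr + 615.03 Cr + 485.55 Cr = 2,981.69 Cr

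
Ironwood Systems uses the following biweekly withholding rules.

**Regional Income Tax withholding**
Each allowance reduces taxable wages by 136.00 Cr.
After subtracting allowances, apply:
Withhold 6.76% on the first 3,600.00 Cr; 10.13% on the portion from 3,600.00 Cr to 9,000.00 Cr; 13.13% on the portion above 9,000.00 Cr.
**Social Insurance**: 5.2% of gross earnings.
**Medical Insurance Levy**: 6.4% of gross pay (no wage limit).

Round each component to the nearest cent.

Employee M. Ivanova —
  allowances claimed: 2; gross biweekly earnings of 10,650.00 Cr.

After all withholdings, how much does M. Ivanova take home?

8,443.29 Cr

Regional Income Tax: taxable = 10,650.00 Cr − 2×136.00 Cr = 10,378.00 Cr
  790.38 Cr + 13.13% × (10,378.00 Cr − 9,000.00 Cr) = 790.38 Cr + 13.13% × 1,378.00 Cr = 971.31 Cr
Social Insurance: 5.2% × 10,650.00 Cr = 553.80 Cr
Medical Insurance Levy: 6.4% × 10,650.00 Cr = 681.60 Cr
Total withheld: 971.31 Cr + 553.80 Cr + 681.60 Cr = 2,206.71 Cr
Net pay: 10,650.00 Cr − 2,206.71 Cr = 8,443.29 Cr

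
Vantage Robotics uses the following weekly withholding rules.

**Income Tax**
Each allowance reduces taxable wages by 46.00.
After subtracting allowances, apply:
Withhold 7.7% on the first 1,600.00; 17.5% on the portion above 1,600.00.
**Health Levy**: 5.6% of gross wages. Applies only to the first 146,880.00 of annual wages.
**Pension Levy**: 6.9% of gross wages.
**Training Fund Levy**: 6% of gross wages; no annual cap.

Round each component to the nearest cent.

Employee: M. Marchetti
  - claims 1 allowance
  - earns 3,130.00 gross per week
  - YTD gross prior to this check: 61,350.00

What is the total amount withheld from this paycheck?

Income Tax: taxable = 3,130.00 − 1×46.00 = 3,084.00
  123.20 + 17.5% × (3,084.00 − 1,600.00) = 123.20 + 17.5% × 1,484.00 = 382.90
Health Levy: 5.6% × 3,130.00 = 175.28
Pension Levy: 6.9% × 3,130.00 = 215.97
Training Fund Levy: 6% × 3,130.00 = 187.80
Total: 382.90 + 175.28 + 215.97 + 187.80 = 961.95

961.95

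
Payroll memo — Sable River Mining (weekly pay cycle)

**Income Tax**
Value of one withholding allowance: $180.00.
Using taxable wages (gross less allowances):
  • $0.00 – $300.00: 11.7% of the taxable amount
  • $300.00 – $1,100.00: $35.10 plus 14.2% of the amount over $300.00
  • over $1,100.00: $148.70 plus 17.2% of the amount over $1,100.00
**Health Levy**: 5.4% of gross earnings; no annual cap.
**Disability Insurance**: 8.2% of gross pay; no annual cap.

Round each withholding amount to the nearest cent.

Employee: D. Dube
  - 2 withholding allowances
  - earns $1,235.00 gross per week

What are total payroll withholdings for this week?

$284.71

Income Tax: taxable = $1,235.00 − 2×$180.00 = $875.00
  $35.10 + 14.2% × ($875.00 − $300.00) = $35.10 + 14.2% × $575.00 = $116.75
Health Levy: 5.4% × $1,235.00 = $66.69
Disability Insurance: 8.2% × $1,235.00 = $101.27
Total: $116.75 + $66.69 + $101.27 = $284.71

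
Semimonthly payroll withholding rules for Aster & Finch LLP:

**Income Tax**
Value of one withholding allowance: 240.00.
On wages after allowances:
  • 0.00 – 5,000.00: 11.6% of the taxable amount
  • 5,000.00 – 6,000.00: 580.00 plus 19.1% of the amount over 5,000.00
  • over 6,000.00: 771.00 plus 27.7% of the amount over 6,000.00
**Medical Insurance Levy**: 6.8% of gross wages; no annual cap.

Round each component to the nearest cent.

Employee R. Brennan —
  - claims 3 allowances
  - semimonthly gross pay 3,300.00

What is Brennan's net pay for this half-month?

2,776.32

Income Tax: taxable = 3,300.00 − 3×240.00 = 2,580.00
  11.6% × 2,580.00 = 299.28
Medical Insurance Levy: 6.8% × 3,300.00 = 224.40
Total withheld: 299.28 + 224.40 = 523.68
Net pay: 3,300.00 − 523.68 = 2,776.32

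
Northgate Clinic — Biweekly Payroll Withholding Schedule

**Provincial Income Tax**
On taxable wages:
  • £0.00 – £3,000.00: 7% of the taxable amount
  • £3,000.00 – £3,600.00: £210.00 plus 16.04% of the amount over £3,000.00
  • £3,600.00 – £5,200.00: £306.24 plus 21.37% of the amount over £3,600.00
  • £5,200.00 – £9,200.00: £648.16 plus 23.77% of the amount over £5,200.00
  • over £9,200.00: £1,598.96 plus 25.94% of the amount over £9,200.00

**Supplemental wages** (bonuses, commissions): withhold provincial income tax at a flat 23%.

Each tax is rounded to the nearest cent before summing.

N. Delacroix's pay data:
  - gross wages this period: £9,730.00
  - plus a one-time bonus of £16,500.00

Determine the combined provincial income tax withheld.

Provincial Income Tax: taxable = £9,730.00
  £1,598.96 + 25.94% × (£9,730.00 − £9,200.00) = £1,598.96 + 25.94% × £530.00 = £1,736.44
Supplemental (23% flat on bonus): 23% × £16,500.00 = £3,795.00
Total provincial income tax: £1,736.44 + £3,795.00 = £5,531.44

£5,531.44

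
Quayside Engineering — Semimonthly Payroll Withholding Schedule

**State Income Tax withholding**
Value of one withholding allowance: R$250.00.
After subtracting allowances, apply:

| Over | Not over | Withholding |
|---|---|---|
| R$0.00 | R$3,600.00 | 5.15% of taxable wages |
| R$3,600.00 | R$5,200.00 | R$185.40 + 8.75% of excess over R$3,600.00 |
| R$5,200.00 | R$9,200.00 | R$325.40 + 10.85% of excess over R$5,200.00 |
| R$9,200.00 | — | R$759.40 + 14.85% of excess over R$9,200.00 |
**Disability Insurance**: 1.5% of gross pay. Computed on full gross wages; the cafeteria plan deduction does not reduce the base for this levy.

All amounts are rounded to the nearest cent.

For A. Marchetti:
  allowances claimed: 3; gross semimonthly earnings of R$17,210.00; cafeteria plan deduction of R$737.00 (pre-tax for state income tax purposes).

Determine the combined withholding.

R$1,986.22

State Income Tax: taxable = R$17,210.00 − R$737.00 − 3×R$250.00 = R$15,723.00
  R$759.40 + 14.85% × (R$15,723.00 − R$9,200.00) = R$759.40 + 14.85% × R$6,523.00 = R$1,728.07
Disability Insurance: 1.5% × R$17,210.00 = R$258.15
Total: R$1,728.07 + R$258.15 = R$1,986.22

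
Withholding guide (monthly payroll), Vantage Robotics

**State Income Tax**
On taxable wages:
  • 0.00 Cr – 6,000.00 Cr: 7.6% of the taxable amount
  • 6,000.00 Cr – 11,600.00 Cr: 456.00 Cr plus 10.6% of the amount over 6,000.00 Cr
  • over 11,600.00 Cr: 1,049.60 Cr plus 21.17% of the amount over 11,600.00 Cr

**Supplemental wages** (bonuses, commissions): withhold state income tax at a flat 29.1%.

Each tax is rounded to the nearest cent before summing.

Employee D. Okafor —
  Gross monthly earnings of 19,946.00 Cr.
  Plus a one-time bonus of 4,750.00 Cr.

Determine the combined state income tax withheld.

State Income Tax: taxable = 19,946.00 Cr
  1,049.60 Cr + 21.17% × (19,946.00 Cr − 11,600.00 Cr) = 1,049.60 Cr + 21.17% × 8,346.00 Cr = 2,816.45 Cr
Supplemental (29.1% flat on bonus): 29.1% × 4,750.00 Cr = 1,382.25 Cr
Total state income tax: 2,816.45 Cr + 1,382.25 Cr = 4,198.70 Cr

4,198.70 Cr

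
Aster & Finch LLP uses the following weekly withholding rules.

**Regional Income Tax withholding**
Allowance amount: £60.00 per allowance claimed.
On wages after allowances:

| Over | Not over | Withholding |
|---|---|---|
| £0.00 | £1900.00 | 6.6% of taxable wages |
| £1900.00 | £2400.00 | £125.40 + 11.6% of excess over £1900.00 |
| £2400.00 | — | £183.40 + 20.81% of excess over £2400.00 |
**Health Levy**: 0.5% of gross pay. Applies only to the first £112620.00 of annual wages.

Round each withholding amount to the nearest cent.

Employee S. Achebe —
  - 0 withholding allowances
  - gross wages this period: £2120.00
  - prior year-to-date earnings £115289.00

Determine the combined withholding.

£150.92

Regional Income Tax: taxable = £2120.00
  £125.40 + 11.6% × (£2120.00 − £1900.00) = £125.40 + 11.6% × £220.00 = £150.92
Health Levy: YTD £115289.00 ≥ cap £112620.00 → £0.00
Total: £150.92 + £0.00 = £150.92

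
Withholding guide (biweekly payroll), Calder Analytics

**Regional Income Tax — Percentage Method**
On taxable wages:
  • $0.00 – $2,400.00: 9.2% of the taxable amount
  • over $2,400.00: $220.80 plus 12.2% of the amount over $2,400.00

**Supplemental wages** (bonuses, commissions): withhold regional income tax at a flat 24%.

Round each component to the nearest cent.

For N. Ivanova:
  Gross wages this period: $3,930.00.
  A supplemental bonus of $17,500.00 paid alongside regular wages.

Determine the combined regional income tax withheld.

Regional Income Tax: taxable = $3,930.00
  $220.80 + 12.2% × ($3,930.00 − $2,400.00) = $220.80 + 12.2% × $1,530.00 = $407.46
Supplemental (24% flat on bonus): 24% × $17,500.00 = $4,200.00
Total regional income tax: $407.46 + $4,200.00 = $4,607.46

$4,607.46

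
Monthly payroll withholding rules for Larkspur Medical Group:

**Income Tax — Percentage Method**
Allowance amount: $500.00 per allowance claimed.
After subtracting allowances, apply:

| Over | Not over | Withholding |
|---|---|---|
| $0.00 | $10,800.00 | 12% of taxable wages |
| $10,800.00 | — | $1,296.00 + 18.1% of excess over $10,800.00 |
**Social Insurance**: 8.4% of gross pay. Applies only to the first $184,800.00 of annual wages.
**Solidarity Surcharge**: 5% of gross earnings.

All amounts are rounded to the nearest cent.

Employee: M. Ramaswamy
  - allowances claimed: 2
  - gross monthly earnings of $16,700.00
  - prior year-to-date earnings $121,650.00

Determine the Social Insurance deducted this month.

$1,402.80

Social Insurance: 8.4% × $16,700.00 = $1,402.80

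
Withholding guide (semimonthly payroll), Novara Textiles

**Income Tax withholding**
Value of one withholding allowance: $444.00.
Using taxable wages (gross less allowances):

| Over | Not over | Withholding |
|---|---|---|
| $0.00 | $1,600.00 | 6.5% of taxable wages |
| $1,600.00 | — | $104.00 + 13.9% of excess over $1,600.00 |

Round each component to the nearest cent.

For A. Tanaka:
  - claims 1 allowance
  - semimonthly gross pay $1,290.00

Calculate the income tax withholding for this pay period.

$54.99

Income Tax: taxable = $1,290.00 − 1×$444.00 = $846.00
  6.5% × $846.00 = $54.99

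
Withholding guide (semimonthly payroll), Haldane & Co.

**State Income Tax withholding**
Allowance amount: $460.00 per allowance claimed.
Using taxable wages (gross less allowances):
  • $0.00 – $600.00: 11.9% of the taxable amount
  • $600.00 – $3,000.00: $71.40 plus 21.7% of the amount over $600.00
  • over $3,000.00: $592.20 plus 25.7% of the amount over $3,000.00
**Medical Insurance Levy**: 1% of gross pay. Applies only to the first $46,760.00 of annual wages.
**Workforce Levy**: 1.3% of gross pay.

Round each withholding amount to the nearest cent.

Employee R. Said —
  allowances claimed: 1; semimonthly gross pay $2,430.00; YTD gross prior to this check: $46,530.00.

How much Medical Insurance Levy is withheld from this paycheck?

Medical Insurance Levy: cap $46,760.00 − YTD $46,530.00 = $230.00 subject; 1% × $230.00 = $2.30

$2.30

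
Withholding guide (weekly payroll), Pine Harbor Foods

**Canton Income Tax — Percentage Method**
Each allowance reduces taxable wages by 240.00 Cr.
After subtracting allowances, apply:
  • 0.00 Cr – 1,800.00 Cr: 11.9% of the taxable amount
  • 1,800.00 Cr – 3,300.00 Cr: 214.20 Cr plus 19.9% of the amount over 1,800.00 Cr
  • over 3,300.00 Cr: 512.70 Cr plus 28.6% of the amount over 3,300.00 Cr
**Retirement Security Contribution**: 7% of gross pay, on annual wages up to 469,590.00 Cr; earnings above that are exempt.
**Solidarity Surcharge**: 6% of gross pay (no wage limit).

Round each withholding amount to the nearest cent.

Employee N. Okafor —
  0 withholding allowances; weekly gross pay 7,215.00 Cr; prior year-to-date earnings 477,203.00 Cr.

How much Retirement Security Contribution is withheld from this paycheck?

0.00 Cr

Retirement Security Contribution: YTD 477,203.00 Cr ≥ cap 469,590.00 Cr → 0.00 Cr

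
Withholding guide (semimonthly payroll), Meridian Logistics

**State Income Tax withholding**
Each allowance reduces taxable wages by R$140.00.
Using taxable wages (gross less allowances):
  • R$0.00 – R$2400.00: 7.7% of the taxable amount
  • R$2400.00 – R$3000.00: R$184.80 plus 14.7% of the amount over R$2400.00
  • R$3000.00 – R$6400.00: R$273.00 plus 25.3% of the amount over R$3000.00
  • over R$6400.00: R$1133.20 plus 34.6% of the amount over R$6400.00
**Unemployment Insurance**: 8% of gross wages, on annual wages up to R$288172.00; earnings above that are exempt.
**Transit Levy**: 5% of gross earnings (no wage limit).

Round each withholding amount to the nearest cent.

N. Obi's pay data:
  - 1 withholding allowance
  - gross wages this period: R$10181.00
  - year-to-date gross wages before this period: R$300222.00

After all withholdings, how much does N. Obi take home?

State Income Tax: taxable = R$10181.00 − 1×R$140.00 = R$10041.00
  R$1133.20 + 34.6% × (R$10041.00 − R$6400.00) = R$1133.20 + 34.6% × R$3641.00 = R$2392.99
Unemployment Insurance: YTD R$300222.00 ≥ cap R$288172.00 → R$0.00
Transit Levy: 5% × R$10181.00 = R$509.05
Total withheld: R$2392.99 + R$0.00 + R$509.05 = R$2902.04
Net pay: R$10181.00 − R$2902.04 = R$7278.96

R$7278.96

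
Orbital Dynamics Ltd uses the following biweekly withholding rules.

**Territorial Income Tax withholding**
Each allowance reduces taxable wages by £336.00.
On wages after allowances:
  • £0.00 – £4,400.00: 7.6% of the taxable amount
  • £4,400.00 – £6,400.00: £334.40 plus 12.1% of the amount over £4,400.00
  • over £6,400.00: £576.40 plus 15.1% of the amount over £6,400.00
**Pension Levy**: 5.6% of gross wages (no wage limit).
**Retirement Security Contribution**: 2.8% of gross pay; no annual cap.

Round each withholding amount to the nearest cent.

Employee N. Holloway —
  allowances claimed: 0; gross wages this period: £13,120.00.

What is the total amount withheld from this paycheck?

£2,693.20

Territorial Income Tax: taxable = £13,120.00
  £576.40 + 15.1% × (£13,120.00 − £6,400.00) = £576.40 + 15.1% × £6,720.00 = £1,591.12
Pension Levy: 5.6% × £13,120.00 = £734.72
Retirement Security Contribution: 2.8% × £13,120.00 = £367.36
Total: £1,591.12 + £734.72 + £367.36 = £2,693.20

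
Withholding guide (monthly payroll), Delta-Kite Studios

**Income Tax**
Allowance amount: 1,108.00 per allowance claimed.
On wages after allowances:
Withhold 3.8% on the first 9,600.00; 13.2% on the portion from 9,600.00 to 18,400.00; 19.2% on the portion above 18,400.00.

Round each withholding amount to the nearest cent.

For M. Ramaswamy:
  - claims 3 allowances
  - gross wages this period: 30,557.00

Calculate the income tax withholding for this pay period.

3,222.34

Income Tax: taxable = 30,557.00 − 3×1,108.00 = 27,233.00
  1,526.40 + 19.2% × (27,233.00 − 18,400.00) = 1,526.40 + 19.2% × 8,833.00 = 3,222.34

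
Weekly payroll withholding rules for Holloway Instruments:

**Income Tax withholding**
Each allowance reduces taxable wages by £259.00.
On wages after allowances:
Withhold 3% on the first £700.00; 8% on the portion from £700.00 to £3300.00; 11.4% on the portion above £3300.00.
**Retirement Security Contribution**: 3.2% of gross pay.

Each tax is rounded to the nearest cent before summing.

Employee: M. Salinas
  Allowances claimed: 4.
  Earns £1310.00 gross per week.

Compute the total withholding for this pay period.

Income Tax: taxable = £1310.00 − 4×£259.00 = £274.00
  3% × £274.00 = £8.22
Retirement Security Contribution: 3.2% × £1310.00 = £41.92
Total: £8.22 + £41.92 = £50.14

£50.14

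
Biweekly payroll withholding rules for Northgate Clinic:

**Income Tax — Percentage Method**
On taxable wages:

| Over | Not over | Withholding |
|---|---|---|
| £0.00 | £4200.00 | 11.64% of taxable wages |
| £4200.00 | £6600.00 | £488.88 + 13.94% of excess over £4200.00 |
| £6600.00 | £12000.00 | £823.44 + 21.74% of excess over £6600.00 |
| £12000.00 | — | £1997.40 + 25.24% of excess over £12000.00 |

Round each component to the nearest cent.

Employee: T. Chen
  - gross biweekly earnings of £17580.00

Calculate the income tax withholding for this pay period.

£3405.79

Income Tax: taxable = £17580.00
  £1997.40 + 25.24% × (£17580.00 − £12000.00) = £1997.40 + 25.24% × £5580.00 = £3405.79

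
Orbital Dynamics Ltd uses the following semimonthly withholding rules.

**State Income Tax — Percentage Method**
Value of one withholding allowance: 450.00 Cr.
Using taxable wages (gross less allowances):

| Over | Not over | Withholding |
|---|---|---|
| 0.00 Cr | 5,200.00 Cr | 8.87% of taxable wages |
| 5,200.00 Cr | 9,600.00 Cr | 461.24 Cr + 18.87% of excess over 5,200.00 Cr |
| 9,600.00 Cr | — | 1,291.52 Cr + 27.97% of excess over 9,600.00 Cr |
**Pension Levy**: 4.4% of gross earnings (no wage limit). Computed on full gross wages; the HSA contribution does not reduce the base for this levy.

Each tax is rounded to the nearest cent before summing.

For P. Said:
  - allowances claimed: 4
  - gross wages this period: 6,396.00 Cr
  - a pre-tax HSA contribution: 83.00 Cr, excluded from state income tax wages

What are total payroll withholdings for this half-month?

State Income Tax: taxable = 6,396.00 Cr − 83.00 Cr − 4×450.00 Cr = 4,513.00 Cr
  8.87% × 4,513.00 Cr = 400.30 Cr
Pension Levy: 4.4% × 6,396.00 Cr = 281.42 Cr
Total: 400.30 Cr + 281.42 Cr = 681.72 Cr

681.72 Cr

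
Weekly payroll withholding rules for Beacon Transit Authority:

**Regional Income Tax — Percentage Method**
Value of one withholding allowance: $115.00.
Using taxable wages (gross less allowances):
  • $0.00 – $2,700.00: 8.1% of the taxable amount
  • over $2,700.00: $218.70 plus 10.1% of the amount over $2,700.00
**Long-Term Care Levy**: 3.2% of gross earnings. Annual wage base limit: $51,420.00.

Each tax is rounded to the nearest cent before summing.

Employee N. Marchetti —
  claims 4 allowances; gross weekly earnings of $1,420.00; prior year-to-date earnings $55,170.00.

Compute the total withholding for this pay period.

$77.76

Regional Income Tax: taxable = $1,420.00 − 4×$115.00 = $960.00
  8.1% × $960.00 = $77.76
Long-Term Care Levy: YTD $55,170.00 ≥ cap $51,420.00 → $0.00
Total: $77.76 + $0.00 = $77.76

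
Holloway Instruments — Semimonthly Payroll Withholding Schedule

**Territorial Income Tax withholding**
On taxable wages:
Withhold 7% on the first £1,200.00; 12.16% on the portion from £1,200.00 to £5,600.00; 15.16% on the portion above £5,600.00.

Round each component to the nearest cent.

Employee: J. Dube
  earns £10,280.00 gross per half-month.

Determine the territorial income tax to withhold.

Territorial Income Tax: taxable = £10,280.00
  £619.04 + 15.16% × (£10,280.00 − £5,600.00) = £619.04 + 15.16% × £4,680.00 = £1,328.53

£1,328.53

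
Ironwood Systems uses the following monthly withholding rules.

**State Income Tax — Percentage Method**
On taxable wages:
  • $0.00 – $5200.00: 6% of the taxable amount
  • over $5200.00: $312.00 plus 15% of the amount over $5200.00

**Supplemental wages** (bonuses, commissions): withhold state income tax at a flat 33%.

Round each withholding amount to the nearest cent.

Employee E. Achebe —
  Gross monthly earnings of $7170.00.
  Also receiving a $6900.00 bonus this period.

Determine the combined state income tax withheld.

$2884.50

State Income Tax: taxable = $7170.00
  $312.00 + 15% × ($7170.00 − $5200.00) = $312.00 + 15% × $1970.00 = $607.50
Supplemental (33% flat on bonus): 33% × $6900.00 = $2277.00
Total state income tax: $607.50 + $2277.00 = $2884.50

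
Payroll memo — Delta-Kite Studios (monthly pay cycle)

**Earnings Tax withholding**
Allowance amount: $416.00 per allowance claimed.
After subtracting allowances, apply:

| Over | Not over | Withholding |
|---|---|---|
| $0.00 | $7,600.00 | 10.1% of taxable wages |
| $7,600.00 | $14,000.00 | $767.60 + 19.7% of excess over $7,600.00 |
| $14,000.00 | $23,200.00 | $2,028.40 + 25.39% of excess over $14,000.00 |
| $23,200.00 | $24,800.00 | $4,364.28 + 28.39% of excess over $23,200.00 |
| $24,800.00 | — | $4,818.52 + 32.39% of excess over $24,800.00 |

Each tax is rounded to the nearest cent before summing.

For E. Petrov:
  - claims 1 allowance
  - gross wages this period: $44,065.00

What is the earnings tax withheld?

$10,923.71

Earnings Tax: taxable = $44,065.00 − 1×$416.00 = $43,649.00
  $4,818.52 + 32.39% × ($43,649.00 − $24,800.00) = $4,818.52 + 32.39% × $18,849.00 = $10,923.71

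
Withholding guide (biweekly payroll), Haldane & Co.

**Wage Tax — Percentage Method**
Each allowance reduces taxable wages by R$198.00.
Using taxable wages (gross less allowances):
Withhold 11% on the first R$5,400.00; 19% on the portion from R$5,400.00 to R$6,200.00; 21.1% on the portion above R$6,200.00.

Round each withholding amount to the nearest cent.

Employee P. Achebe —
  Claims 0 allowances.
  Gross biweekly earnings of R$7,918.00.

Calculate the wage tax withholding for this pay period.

R$1,108.50

Wage Tax: taxable = R$7,918.00
  R$746.00 + 21.1% × (R$7,918.00 − R$6,200.00) = R$746.00 + 21.1% × R$1,718.00 = R$1,108.50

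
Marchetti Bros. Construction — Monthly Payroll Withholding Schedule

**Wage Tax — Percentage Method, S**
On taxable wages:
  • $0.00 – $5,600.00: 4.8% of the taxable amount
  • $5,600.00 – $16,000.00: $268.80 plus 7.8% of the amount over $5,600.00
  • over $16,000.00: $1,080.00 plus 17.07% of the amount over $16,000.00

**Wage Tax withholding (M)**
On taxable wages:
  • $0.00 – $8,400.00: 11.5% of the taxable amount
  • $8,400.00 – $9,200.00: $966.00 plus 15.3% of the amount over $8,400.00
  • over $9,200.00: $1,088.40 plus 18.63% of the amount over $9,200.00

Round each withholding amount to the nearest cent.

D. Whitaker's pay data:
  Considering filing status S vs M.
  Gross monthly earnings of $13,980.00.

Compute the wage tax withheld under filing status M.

$1,978.91

Wage Tax (M): taxable = $13,980.00
  $1,088.40 + 18.63% × ($13,980.00 − $9,200.00) = $1,088.40 + 18.63% × $4,780.00 = $1,978.91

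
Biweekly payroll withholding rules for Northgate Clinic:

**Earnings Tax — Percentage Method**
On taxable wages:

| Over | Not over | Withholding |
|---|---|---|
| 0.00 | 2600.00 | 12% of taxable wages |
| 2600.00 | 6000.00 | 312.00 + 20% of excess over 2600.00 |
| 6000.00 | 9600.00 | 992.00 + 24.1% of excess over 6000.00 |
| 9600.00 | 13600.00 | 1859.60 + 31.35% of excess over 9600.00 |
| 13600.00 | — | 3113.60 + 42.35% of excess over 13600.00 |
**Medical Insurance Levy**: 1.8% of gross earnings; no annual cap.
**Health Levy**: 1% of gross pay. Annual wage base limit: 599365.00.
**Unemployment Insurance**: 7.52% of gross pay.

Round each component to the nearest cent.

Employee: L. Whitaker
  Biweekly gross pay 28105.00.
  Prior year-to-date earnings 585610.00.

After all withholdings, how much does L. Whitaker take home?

Earnings Tax: taxable = 28105.00
  3113.60 + 42.35% × (28105.00 − 13600.00) = 3113.60 + 42.35% × 14505.00 = 9256.47
Medical Insurance Levy: 1.8% × 28105.00 = 505.89
Health Levy: cap 599365.00 − YTD 585610.00 = 13755.00 subject; 1% × 13755.00 = 137.55
Unemployment Insurance: 7.52% × 28105.00 = 2113.50
Total withheld: 9256.47 + 505.89 + 137.55 + 2113.50 = 12013.41
Net pay: 28105.00 − 12013.41 = 16091.59

16091.59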